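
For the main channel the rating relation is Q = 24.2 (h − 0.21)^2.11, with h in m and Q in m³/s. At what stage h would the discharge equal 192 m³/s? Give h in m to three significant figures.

2.88 m

h − h₀ = (Q/C)^(1/b) = (192/24.2)^(1/2.11) = 2.669 m
h = 0.21 + 2.669 = 2.879 m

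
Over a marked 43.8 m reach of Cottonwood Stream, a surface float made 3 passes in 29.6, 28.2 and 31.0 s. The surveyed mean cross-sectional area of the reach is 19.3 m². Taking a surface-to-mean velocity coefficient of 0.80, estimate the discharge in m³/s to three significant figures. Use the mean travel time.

22.8 m³/s

t̄ = (29.6 + 28.2 + 31.0) / 3 = 29.6 s
v_surface = L / t̄ = 43.8 / 29.6 = 1.480 m/s
v_mean = 0.80 × 1.480 = 1.184 m/s
Q = A × v_mean = 19.3 × 1.184 = 22.85 m³/s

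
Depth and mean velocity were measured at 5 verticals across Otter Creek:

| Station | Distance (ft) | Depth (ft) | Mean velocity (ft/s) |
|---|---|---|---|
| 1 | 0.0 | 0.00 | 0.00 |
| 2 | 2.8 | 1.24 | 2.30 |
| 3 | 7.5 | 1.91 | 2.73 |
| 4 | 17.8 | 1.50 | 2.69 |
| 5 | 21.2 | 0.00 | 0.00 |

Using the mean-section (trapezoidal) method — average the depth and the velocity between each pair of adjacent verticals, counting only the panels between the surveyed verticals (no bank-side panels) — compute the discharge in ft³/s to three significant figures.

Panel 1-2: Δb = 2.8 ft, d̄ = (0.00+1.24)/2 = 0.62, v̄ = (0.00+2.30)/2 = 1.15 → q = 2.8×0.62×1.15 = 1.996 ft³/s
Panel 2-3: Δb = 4.7 ft, d̄ = (1.24+1.91)/2 = 1.575, v̄ = (2.30+2.73)/2 = 2.515 → q = 4.7×1.575×2.515 = 18.62 ft³/s
Panel 3-4: Δb = 10.3 ft, d̄ = (1.91+1.50)/2 = 1.705, v̄ = (2.73+2.69)/2 = 2.71 → q = 10.3×1.705×2.71 = 47.59 ft³/s
Panel 4-5: Δb = 3.4 ft, d̄ = (1.50+0.00)/2 = 0.75, v̄ = (2.69+0.00)/2 = 1.345 → q = 3.4×0.75×1.345 = 3.430 ft³/s
Q = Σ q = 71.64 ft³/s

71.6 ft³/s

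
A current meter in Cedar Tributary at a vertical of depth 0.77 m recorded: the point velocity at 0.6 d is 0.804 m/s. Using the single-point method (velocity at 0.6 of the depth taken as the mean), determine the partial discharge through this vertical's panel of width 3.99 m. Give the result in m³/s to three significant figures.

2.47 m³/s

v̄ = v₀.₆ = 0.804 m/s
q = v̄ × d × w = 0.8040 × 0.77 × 3.99 = 2.470 m³/s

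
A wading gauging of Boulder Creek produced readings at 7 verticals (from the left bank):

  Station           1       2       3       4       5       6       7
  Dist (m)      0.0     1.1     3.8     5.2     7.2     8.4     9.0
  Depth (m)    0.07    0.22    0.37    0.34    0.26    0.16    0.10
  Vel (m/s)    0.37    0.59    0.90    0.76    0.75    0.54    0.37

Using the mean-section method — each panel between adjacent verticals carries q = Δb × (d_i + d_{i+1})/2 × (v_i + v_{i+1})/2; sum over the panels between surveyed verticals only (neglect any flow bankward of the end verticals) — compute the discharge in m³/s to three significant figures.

1.73 m³/s

Panel 1-2: Δb = 1.1 m, d̄ = (0.07+0.22)/2 = 0.145, v̄ = (0.37+0.59)/2 = 0.48 → q = 1.1×0.145×0.48 = 0.07656 m³/s
Panel 2-3: Δb = 2.7 m, d̄ = (0.22+0.37)/2 = 0.295, v̄ = (0.59+0.90)/2 = 0.745 → q = 2.7×0.295×0.745 = 0.5934 m³/s
Panel 3-4: Δb = 1.4 m, d̄ = (0.37+0.34)/2 = 0.355, v̄ = (0.90+0.76)/2 = 0.83 → q = 1.4×0.355×0.83 = 0.4125 m³/s
Panel 4-5: Δb = 2 m, d̄ = (0.34+0.26)/2 = 0.3, v̄ = (0.76+0.75)/2 = 0.755 → q = 2×0.3×0.755 = 0.4530 m³/s
Panel 5-6: Δb = 1.2 m, d̄ = (0.26+0.16)/2 = 0.21, v̄ = (0.75+0.54)/2 = 0.645 → q = 1.2×0.21×0.645 = 0.1625 m³/s
Panel 6-7: Δb = 0.6 m, d̄ = (0.16+0.10)/2 = 0.13, v̄ = (0.54+0.37)/2 = 0.455 → q = 0.6×0.13×0.455 = 0.03549 m³/s
Q = Σ q = 1.733 m³/s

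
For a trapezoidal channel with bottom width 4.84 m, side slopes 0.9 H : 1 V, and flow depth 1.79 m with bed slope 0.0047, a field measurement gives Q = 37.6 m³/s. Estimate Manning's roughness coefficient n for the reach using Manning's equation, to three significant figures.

A = (b + z·y)·y = (4.84 + 0.9×1.79)×1.79 = 11.55 m²
P = b + 2y√(1+z²) = 4.84 + 2×1.79×√(1+0.9²) = 9.656 m
R = A/P = 11.55/9.656 = 1.196 m
n = (1/Q)·A·R^(2/3)·S^(1/2) = (1/37.6) × 11.55 × 1.127 × 0.06856 = 0.02372

0.0237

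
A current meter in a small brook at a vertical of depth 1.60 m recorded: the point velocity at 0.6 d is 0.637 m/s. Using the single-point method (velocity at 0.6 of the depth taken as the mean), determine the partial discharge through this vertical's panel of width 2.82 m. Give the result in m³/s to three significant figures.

v̄ = v₀.₆ = 0.637 m/s
q = v̄ × d × w = 0.6370 × 1.60 × 2.82 = 2.874 m³/s

2.87 m³/s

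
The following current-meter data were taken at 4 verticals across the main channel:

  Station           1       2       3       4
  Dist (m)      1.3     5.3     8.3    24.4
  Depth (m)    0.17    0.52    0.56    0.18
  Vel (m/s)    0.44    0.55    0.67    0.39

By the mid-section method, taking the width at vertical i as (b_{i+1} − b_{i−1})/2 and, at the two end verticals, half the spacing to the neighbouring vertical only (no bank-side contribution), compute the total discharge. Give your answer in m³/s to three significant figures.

5.30 m³/s

w_1 = (5.3 − 1.3)/2 = 2 m; q_1 = 0.44 × 0.17 × 2 = 0.1496 m³/s
w_2 = (8.3 − 1.3)/2 = 3.5 m; q_2 = 0.55 × 0.52 × 3.5 = 1.001 m³/s
w_3 = (24.4 − 5.3)/2 = 9.55 m; q_3 = 0.67 × 0.56 × 9.55 = 3.583 m³/s
w_4 = (24.4 − 8.3)/2 = 8.05 m; q_4 = 0.39 × 0.18 × 8.05 = 0.5651 m³/s
Q = Σ qᵢ = 5.299 m³/s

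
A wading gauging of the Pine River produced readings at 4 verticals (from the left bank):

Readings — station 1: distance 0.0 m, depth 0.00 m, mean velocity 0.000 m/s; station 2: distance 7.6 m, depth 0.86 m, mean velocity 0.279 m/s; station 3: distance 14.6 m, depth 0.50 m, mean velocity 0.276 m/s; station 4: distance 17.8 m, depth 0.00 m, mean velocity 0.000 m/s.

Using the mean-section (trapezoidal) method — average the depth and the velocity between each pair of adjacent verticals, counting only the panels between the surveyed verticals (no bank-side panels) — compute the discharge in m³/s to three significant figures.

Panel 1-2: Δb = 7.6 m, d̄ = (0.00+0.86)/2 = 0.43, v̄ = (0.000+0.279)/2 = 0.1395 → q = 7.6×0.43×0.1395 = 0.4559 m³/s
Panel 2-3: Δb = 7 m, d̄ = (0.86+0.50)/2 = 0.68, v̄ = (0.279+0.276)/2 = 0.2775 → q = 7×0.68×0.2775 = 1.321 m³/s
Panel 3-4: Δb = 3.2 m, d̄ = (0.50+0.00)/2 = 0.25, v̄ = (0.276+0.000)/2 = 0.138 → q = 3.2×0.25×0.138 = 0.1104 m³/s
Q = Σ q = 1.887 m³/s

1.89 m³/s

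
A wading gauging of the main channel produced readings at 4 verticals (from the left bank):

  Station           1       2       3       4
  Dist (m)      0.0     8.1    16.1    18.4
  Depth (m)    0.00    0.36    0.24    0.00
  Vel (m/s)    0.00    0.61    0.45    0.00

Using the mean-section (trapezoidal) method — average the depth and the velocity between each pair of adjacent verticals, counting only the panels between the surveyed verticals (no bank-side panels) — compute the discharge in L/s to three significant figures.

1780 L/s

Panel 1-2: Δb = 8.1 m, d̄ = (0.00+0.36)/2 = 0.18, v̄ = (0.00+0.61)/2 = 0.305 → q = 8.1×0.18×0.305 = 0.4447 m³/s
Panel 2-3: Δb = 8 m, d̄ = (0.36+0.24)/2 = 0.3, v̄ = (0.61+0.45)/2 = 0.53 → q = 8×0.3×0.53 = 1.272 m³/s
Panel 3-4: Δb = 2.3 m, d̄ = (0.24+0.00)/2 = 0.12, v̄ = (0.45+0.00)/2 = 0.225 → q = 2.3×0.12×0.225 = 0.06210 m³/s
Q = Σ q = 1.779 m³/s
= 1.779 × 1000 = 1779 L/s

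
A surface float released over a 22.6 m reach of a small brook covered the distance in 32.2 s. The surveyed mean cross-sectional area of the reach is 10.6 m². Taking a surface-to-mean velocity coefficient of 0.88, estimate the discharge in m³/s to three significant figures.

v_surface = L / t̄ = 22.6 / 32.2 = 0.7019 m/s
v_mean = 0.88 × 0.7019 = 0.6176 m/s
Q = A × v_mean = 10.6 × 0.6176 = 6.547 m³/s

6.55 m³/s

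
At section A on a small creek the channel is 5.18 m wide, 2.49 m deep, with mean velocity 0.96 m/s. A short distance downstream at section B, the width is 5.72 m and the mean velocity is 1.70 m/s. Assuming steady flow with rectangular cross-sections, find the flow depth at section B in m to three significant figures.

1.27 m

Q = A₁V₁ = (5.18×2.49) × 0.96 = 12.38 m³/s
d₂ = Q/(b₂ V₂) = 12.38/(5.72×1.70) = 1.273 m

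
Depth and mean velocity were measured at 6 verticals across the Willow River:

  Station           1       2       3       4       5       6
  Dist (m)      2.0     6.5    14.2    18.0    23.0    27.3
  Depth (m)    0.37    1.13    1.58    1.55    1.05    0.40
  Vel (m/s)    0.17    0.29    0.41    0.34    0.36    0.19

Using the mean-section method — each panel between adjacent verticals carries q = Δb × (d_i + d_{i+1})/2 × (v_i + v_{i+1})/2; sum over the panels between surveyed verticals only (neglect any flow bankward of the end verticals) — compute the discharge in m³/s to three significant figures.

9.79 m³/s

Panel 1-2: Δb = 4.5 m, d̄ = (0.37+1.13)/2 = 0.75, v̄ = (0.17+0.29)/2 = 0.23 → q = 4.5×0.75×0.23 = 0.7763 m³/s
Panel 2-3: Δb = 7.7 m, d̄ = (1.13+1.58)/2 = 1.355, v̄ = (0.29+0.41)/2 = 0.35 → q = 7.7×1.355×0.35 = 3.652 m³/s
Panel 3-4: Δb = 3.8 m, d̄ = (1.58+1.55)/2 = 1.565, v̄ = (0.41+0.34)/2 = 0.375 → q = 3.8×1.565×0.375 = 2.230 m³/s
Panel 4-5: Δb = 5 m, d̄ = (1.55+1.05)/2 = 1.3, v̄ = (0.34+0.36)/2 = 0.35 → q = 5×1.3×0.35 = 2.275 m³/s
Panel 5-6: Δb = 4.3 m, d̄ = (1.05+0.40)/2 = 0.725, v̄ = (0.36+0.19)/2 = 0.275 → q = 4.3×0.725×0.275 = 0.8573 m³/s
Q = Σ q = 9.790 m³/s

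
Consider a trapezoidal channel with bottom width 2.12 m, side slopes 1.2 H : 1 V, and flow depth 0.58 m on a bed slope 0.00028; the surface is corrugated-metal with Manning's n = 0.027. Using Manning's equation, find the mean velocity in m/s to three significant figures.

0.345 m/s

A = (b + z·y)·y = (2.12 + 1.2×0.58)×0.58 = 1.633 m²
P = b + 2y√(1+z²) = 2.12 + 2×0.58×√(1+1.2²) = 3.932 m
R = A/P = 1.633/3.932 = 0.4154 m
Q = (1/n)·A·R^(2/3)·S^(1/2) = (1/0.027) × 1.633 × 0.4154^(2/3) × 0.00028^(1/2) = 0.5635 m³/s
V = Q/A = 0.5635/1.633 = 0.3450 m/s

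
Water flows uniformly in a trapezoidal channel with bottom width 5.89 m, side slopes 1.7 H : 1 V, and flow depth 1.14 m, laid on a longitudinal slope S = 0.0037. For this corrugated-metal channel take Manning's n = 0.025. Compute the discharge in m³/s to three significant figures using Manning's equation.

A = (b + z·y)·y = (5.89 + 1.7×1.14)×1.14 = 8.924 m²
P = b + 2y√(1+z²) = 5.89 + 2×1.14×√(1+1.7²) = 10.39 m
R = A/P = 8.924/10.39 = 0.8592 m
Q = (1/n)·A·R^(2/3)·S^(1/2) = (1/0.025) × 8.924 × 0.8592^(2/3) × 0.0037^(1/2) = 19.62 m³/s

19.6 m³/s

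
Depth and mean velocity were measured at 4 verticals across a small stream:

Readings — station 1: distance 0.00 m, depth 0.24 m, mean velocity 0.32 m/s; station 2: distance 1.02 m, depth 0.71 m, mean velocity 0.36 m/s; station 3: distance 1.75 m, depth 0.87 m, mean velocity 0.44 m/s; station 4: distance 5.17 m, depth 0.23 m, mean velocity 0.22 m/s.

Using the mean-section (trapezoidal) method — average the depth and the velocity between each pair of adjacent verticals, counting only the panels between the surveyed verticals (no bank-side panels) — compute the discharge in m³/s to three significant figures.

Panel 1-2: Δb = 1.02 m, d̄ = (0.24+0.71)/2 = 0.475, v̄ = (0.32+0.36)/2 = 0.34 → q = 1.02×0.475×0.34 = 0.1647 m³/s
Panel 2-3: Δb = 0.73 m, d̄ = (0.71+0.87)/2 = 0.79, v̄ = (0.36+0.44)/2 = 0.4 → q = 0.73×0.79×0.4 = 0.2307 m³/s
Panel 3-4: Δb = 3.42 m, d̄ = (0.87+0.23)/2 = 0.55, v̄ = (0.44+0.22)/2 = 0.33 → q = 3.42×0.55×0.33 = 0.6207 m³/s
Q = Σ q = 1.016 m³/s

1.02 m³/s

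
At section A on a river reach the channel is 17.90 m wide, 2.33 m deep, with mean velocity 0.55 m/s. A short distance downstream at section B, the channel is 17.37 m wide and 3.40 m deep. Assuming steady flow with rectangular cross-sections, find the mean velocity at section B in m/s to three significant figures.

0.388 m/s

Q = A₁V₁ = (17.90×2.33) × 0.55 = 22.94 m³/s
A₂ = 17.37 × 3.40 = 59.06 m²
V₂ = Q/A₂ = 22.94/59.06 = 0.3884 m/s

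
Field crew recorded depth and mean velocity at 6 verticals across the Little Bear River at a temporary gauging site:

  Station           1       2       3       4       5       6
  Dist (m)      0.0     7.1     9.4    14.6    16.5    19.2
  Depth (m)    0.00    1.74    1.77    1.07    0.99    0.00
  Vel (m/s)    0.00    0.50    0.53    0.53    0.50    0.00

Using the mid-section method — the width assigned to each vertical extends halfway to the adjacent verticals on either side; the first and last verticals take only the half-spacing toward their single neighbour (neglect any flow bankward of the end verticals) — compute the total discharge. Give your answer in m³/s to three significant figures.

10.8 m³/s

w_2 = (9.4 − 0.0)/2 = 4.7 m; q_2 = 0.50 × 1.74 × 4.7 = 4.089 m³/s
w_3 = (14.6 − 7.1)/2 = 3.75 m; q_3 = 0.53 × 1.77 × 3.75 = 3.518 m³/s
w_4 = (16.5 − 9.4)/2 = 3.55 m; q_4 = 0.53 × 1.07 × 3.55 = 2.013 m³/s
w_5 = (19.2 − 14.6)/2 = 2.3 m; q_5 = 0.50 × 0.99 × 2.3 = 1.139 m³/s
Stations 1, 6 contribute zero (depth or velocity is 0).
Q = Σ qᵢ = 10.76 m³/s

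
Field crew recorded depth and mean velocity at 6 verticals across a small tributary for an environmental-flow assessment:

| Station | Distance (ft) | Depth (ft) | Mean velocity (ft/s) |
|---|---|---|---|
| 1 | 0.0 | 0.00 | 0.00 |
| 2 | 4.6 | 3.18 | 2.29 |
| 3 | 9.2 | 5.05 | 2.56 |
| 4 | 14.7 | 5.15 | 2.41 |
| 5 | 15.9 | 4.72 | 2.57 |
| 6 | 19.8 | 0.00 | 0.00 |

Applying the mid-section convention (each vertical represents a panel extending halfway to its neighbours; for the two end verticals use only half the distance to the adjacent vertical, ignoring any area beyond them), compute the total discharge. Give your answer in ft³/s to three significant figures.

w_2 = (9.2 − 0.0)/2 = 4.6 ft; q_2 = 2.29 × 3.18 × 4.6 = 33.50 ft³/s
w_3 = (14.7 − 4.6)/2 = 5.05 ft; q_3 = 2.56 × 5.05 × 5.05 = 65.29 ft³/s
w_4 = (15.9 − 9.2)/2 = 3.35 ft; q_4 = 2.41 × 5.15 × 3.35 = 41.58 ft³/s
w_5 = (19.8 − 14.7)/2 = 2.55 ft; q_5 = 2.57 × 4.72 × 2.55 = 30.93 ft³/s
Stations 1, 6 contribute zero (depth or velocity is 0).
Q = Σ qᵢ = 171.3 ft³/s

171 ft³/s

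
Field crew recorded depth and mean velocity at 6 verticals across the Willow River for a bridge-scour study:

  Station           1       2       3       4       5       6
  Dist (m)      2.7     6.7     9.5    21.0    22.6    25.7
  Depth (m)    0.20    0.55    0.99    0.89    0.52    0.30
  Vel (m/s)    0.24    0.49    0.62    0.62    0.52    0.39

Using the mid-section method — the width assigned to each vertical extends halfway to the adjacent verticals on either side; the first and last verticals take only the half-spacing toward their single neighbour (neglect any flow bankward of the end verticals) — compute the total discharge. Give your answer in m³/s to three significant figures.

9.83 m³/s

w_1 = (6.7 − 2.7)/2 = 2 m; q_1 = 0.24 × 0.20 × 2 = 0.09600 m³/s
w_2 = (9.5 − 2.7)/2 = 3.4 m; q_2 = 0.49 × 0.55 × 3.4 = 0.9163 m³/s
w_3 = (21.0 − 6.7)/2 = 7.15 m; q_3 = 0.62 × 0.99 × 7.15 = 4.389 m³/s
w_4 = (22.6 − 9.5)/2 = 6.55 m; q_4 = 0.62 × 0.89 × 6.55 = 3.614 m³/s
w_5 = (25.7 − 21.0)/2 = 2.35 m; q_5 = 0.52 × 0.52 × 2.35 = 0.6354 m³/s
w_6 = (25.7 − 22.6)/2 = 1.55 m; q_6 = 0.39 × 0.30 × 1.55 = 0.1814 m³/s
Q = Σ qᵢ = 9.832 m³/s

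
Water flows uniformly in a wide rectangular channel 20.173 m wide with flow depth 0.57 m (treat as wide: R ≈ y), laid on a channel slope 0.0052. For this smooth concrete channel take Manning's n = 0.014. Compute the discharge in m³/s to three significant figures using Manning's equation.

A = b·y = 20.173 × 0.57 = 11.50 m²
Wide channel: R ≈ y = 0.57 m
Q = (1/n)·A·R^(2/3)·S^(1/2) = (1/0.014) × 11.50 × 0.5700^(2/3) × 0.0052^(1/2) = 40.72 m³/s

40.7 m³/s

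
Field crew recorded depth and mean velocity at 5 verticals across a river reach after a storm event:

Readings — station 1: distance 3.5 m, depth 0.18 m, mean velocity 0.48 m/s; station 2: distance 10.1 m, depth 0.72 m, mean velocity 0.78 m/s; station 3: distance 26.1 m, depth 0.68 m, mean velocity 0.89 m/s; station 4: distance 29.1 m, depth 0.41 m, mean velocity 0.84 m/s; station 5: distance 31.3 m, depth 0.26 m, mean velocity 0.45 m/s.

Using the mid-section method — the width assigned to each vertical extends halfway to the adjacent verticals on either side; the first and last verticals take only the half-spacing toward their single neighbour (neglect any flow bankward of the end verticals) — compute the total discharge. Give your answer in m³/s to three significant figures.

w_1 = (10.1 − 3.5)/2 = 3.3 m; q_1 = 0.48 × 0.18 × 3.3 = 0.2851 m³/s
w_2 = (26.1 − 3.5)/2 = 11.3 m; q_2 = 0.78 × 0.72 × 11.3 = 6.346 m³/s
w_3 = (29.1 − 10.1)/2 = 9.5 m; q_3 = 0.89 × 0.68 × 9.5 = 5.749 m³/s
w_4 = (31.3 − 26.1)/2 = 2.6 m; q_4 = 0.84 × 0.41 × 2.6 = 0.8954 m³/s
w_5 = (31.3 − 29.1)/2 = 1.1 m; q_5 = 0.45 × 0.26 × 1.1 = 0.1287 m³/s
Q = Σ qᵢ = 13.40 m³/s

13.4 m³/s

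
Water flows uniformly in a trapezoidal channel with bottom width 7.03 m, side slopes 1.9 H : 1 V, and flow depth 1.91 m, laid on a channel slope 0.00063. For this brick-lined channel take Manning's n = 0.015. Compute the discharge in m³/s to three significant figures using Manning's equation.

A = (b + z·y)·y = (7.03 + 1.9×1.91)×1.91 = 20.36 m²
P = b + 2y√(1+z²) = 7.03 + 2×1.91×√(1+1.9²) = 15.23 m
R = A/P = 20.36/15.23 = 1.337 m
Q = (1/n)·A·R^(2/3)·S^(1/2) = (1/0.015) × 20.36 × 1.337^(2/3) × 0.00063^(1/2) = 41.34 m³/s

41.3 m³/s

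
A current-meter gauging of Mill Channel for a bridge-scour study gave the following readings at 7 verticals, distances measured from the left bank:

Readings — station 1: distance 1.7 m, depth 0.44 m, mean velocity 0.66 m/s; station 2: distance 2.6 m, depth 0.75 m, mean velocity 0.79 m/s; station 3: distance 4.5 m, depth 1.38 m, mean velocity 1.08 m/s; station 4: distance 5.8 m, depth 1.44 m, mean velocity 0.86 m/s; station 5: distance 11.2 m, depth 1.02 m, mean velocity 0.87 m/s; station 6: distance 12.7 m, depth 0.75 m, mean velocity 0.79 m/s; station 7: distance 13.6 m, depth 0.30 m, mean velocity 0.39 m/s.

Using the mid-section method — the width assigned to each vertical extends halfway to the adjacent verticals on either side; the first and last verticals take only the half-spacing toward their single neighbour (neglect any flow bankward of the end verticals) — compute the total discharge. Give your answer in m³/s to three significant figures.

w_1 = (2.6 − 1.7)/2 = 0.45 m; q_1 = 0.66 × 0.44 × 0.45 = 0.1307 m³/s
w_2 = (4.5 − 1.7)/2 = 1.4 m; q_2 = 0.79 × 0.75 × 1.4 = 0.8295 m³/s
w_3 = (5.8 − 2.6)/2 = 1.6 m; q_3 = 1.08 × 1.38 × 1.6 = 2.385 m³/s
w_4 = (11.2 − 4.5)/2 = 3.35 m; q_4 = 0.86 × 1.44 × 3.35 = 4.149 m³/s
w_5 = (12.7 − 5.8)/2 = 3.45 m; q_5 = 0.87 × 1.02 × 3.45 = 3.062 m³/s
w_6 = (13.6 − 11.2)/2 = 1.2 m; q_6 = 0.79 × 0.75 × 1.2 = 0.7110 m³/s
w_7 = (13.6 − 12.7)/2 = 0.45 m; q_7 = 0.39 × 0.30 × 0.45 = 0.05265 m³/s
Q = Σ qᵢ = 11.32 m³/s

11.3 m³/s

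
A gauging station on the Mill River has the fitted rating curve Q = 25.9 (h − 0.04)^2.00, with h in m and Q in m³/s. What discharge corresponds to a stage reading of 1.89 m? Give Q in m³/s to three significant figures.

Q = 25.9 × (1.89 − 0.04)^2.00 = 25.9 × 1.85^2.00 = 88.64 m³/s

88.6 m³/s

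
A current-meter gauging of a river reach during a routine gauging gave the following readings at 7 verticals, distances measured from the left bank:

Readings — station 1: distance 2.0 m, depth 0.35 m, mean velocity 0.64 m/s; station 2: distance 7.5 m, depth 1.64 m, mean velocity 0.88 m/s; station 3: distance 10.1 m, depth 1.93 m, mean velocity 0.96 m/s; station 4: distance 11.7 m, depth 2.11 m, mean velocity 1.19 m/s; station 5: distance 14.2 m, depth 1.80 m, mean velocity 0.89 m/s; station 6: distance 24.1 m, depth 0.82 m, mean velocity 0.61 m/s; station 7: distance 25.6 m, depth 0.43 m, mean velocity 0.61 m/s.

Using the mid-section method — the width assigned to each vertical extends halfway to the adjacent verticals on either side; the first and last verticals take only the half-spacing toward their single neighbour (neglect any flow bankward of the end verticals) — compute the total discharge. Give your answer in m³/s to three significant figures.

28.5 m³/s

w_1 = (7.5 − 2.0)/2 = 2.75 m; q_1 = 0.64 × 0.35 × 2.75 = 0.6160 m³/s
w_2 = (10.1 − 2.0)/2 = 4.05 m; q_2 = 0.88 × 1.64 × 4.05 = 5.845 m³/s
w_3 = (11.7 − 7.5)/2 = 2.1 m; q_3 = 0.96 × 1.93 × 2.1 = 3.891 m³/s
w_4 = (14.2 − 10.1)/2 = 2.05 m; q_4 = 1.19 × 2.11 × 2.05 = 5.147 m³/s
w_5 = (24.1 − 11.7)/2 = 6.2 m; q_5 = 0.89 × 1.80 × 6.2 = 9.932 m³/s
w_6 = (25.6 − 14.2)/2 = 5.7 m; q_6 = 0.61 × 0.82 × 5.7 = 2.851 m³/s
w_7 = (25.6 − 24.1)/2 = 0.75 m; q_7 = 0.61 × 0.43 × 0.75 = 0.1967 m³/s
Q = Σ qᵢ = 28.48 m³/s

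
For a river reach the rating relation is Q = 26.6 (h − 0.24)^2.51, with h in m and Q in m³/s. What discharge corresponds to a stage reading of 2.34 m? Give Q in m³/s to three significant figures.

Q = 26.6 × (2.34 − 0.24)^2.51 = 26.6 × 2.1^2.51 = 171.3 m³/s

171 m³/s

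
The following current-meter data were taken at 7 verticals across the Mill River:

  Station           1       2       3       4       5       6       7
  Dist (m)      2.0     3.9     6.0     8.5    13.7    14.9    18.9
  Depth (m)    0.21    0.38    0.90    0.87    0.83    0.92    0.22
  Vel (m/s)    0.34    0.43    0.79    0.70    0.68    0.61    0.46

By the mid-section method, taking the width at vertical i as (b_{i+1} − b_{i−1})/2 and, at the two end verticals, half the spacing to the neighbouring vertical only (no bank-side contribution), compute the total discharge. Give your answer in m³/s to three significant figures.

7.84 m³/s

w_1 = (3.9 − 2.0)/2 = 0.95 m; q_1 = 0.34 × 0.21 × 0.95 = 0.06783 m³/s
w_2 = (6.0 − 2.0)/2 = 2 m; q_2 = 0.43 × 0.38 × 2 = 0.3268 m³/s
w_3 = (8.5 − 3.9)/2 = 2.3 m; q_3 = 0.79 × 0.90 × 2.3 = 1.635 m³/s
w_4 = (13.7 − 6.0)/2 = 3.85 m; q_4 = 0.70 × 0.87 × 3.85 = 2.345 m³/s
w_5 = (14.9 − 8.5)/2 = 3.2 m; q_5 = 0.68 × 0.83 × 3.2 = 1.806 m³/s
w_6 = (18.9 − 13.7)/2 = 2.6 m; q_6 = 0.61 × 0.92 × 2.6 = 1.459 m³/s
w_7 = (18.9 − 14.9)/2 = 2 m; q_7 = 0.46 × 0.22 × 2 = 0.2024 m³/s
Q = Σ qᵢ = 7.842 m³/s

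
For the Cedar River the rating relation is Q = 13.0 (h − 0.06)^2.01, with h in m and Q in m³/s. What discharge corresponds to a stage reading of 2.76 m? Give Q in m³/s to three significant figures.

Q = 13.0 × (2.76 − 0.06)^2.01 = 13.0 × 2.7^2.01 = 95.72 m³/s

95.7 m³/s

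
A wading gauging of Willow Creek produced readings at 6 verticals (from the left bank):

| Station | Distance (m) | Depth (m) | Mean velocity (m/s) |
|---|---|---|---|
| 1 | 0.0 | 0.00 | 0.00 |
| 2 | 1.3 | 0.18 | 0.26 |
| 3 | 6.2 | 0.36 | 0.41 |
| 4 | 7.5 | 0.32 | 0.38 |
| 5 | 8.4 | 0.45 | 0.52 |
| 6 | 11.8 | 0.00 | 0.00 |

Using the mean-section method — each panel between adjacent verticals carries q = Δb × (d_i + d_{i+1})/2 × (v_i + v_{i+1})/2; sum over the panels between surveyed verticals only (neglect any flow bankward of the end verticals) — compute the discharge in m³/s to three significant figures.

Panel 1-2: Δb = 1.3 m, d̄ = (0.00+0.18)/2 = 0.09, v̄ = (0.00+0.26)/2 = 0.13 → q = 1.3×0.09×0.13 = 0.01521 m³/s
Panel 2-3: Δb = 4.9 m, d̄ = (0.18+0.36)/2 = 0.27, v̄ = (0.26+0.41)/2 = 0.335 → q = 4.9×0.27×0.335 = 0.4432 m³/s
Panel 3-4: Δb = 1.3 m, d̄ = (0.36+0.32)/2 = 0.34, v̄ = (0.41+0.38)/2 = 0.395 → q = 1.3×0.34×0.395 = 0.1746 m³/s
Panel 4-5: Δb = 0.9 m, d̄ = (0.32+0.45)/2 = 0.385, v̄ = (0.38+0.52)/2 = 0.45 → q = 0.9×0.385×0.45 = 0.1559 m³/s
Panel 5-6: Δb = 3.4 m, d̄ = (0.45+0.00)/2 = 0.225, v̄ = (0.52+0.00)/2 = 0.26 → q = 3.4×0.225×0.26 = 0.1989 m³/s
Q = Σ q = 0.9878 m³/s

0.988 m³/s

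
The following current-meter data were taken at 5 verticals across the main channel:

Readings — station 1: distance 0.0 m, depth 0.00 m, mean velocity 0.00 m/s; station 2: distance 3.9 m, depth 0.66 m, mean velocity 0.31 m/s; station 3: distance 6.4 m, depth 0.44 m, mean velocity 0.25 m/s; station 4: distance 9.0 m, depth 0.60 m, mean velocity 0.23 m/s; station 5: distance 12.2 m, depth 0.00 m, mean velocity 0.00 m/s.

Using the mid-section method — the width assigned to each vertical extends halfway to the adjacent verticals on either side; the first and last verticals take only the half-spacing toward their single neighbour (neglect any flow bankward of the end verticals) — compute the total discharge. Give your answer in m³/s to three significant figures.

1.34 m³/s

w_2 = (6.4 − 0.0)/2 = 3.2 m; q_2 = 0.31 × 0.66 × 3.2 = 0.6547 m³/s
w_3 = (9.0 − 3.9)/2 = 2.55 m; q_3 = 0.25 × 0.44 × 2.55 = 0.2805 m³/s
w_4 = (12.2 − 6.4)/2 = 2.9 m; q_4 = 0.23 × 0.60 × 2.9 = 0.4002 m³/s
Stations 1, 5 contribute zero (depth or velocity is 0).
Q = Σ qᵢ = 1.335 m³/s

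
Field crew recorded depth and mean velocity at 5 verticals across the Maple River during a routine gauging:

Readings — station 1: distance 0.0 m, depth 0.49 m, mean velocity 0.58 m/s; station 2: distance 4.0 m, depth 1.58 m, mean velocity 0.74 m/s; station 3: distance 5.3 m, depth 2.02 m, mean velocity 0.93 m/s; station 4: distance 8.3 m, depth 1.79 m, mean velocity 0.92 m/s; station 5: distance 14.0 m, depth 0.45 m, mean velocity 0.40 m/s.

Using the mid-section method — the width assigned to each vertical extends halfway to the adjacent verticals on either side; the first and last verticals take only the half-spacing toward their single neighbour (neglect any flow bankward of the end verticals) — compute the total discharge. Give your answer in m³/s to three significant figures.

15.4 m³/s

w_1 = (4.0 − 0.0)/2 = 2 m; q_1 = 0.58 × 0.49 × 2 = 0.5684 m³/s
w_2 = (5.3 − 0.0)/2 = 2.65 m; q_2 = 0.74 × 1.58 × 2.65 = 3.098 m³/s
w_3 = (8.3 − 4.0)/2 = 2.15 m; q_3 = 0.93 × 2.02 × 2.15 = 4.039 m³/s
w_4 = (14.0 − 5.3)/2 = 4.35 m; q_4 = 0.92 × 1.79 × 4.35 = 7.164 m³/s
w_5 = (14.0 − 8.3)/2 = 2.85 m; q_5 = 0.40 × 0.45 × 2.85 = 0.5130 m³/s
Q = Σ qᵢ = 15.38 m³/s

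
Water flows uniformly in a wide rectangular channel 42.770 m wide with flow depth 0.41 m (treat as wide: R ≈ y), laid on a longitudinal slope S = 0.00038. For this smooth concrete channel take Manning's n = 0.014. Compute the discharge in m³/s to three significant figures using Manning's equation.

A = b·y = 42.770 × 0.41 = 17.54 m²
Wide channel: R ≈ y = 0.41 m
Q = (1/n)·A·R^(2/3)·S^(1/2) = (1/0.014) × 17.54 × 0.4100^(2/3) × 0.00038^(1/2) = 13.48 m³/s

13.5 m³/s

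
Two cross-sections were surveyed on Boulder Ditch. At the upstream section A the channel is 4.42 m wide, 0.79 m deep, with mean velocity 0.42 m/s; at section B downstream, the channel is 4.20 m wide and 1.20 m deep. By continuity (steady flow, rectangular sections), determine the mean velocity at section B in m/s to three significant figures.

Q = A₁V₁ = (4.42×0.79) × 0.42 = 1.467 m³/s
A₂ = 4.20 × 1.20 = 5.040 m²
V₂ = Q/A₂ = 1.467/5.040 = 0.2910 m/s

0.291 m/s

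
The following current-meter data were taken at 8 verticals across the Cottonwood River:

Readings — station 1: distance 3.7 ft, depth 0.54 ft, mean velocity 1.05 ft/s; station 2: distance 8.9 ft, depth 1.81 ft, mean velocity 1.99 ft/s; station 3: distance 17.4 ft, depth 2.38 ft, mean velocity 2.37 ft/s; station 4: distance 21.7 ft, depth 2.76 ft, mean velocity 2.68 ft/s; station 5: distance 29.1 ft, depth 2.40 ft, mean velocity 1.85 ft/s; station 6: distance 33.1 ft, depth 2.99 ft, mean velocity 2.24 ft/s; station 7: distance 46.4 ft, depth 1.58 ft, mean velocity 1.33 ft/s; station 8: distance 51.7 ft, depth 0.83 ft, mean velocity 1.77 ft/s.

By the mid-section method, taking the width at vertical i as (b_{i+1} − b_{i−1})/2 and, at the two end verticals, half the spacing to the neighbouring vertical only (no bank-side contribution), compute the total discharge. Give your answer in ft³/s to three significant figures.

212 ft³/s

w_1 = (8.9 − 3.7)/2 = 2.6 ft; q_1 = 1.05 × 0.54 × 2.6 = 1.474 ft³/s
w_2 = (17.4 − 3.7)/2 = 6.85 ft; q_2 = 1.99 × 1.81 × 6.85 = 24.67 ft³/s
w_3 = (21.7 − 8.9)/2 = 6.4 ft; q_3 = 2.37 × 2.38 × 6.4 = 36.10 ft³/s
w_4 = (29.1 − 17.4)/2 = 5.85 ft; q_4 = 2.68 × 2.76 × 5.85 = 43.27 ft³/s
w_5 = (33.1 − 21.7)/2 = 5.7 ft; q_5 = 1.85 × 2.40 × 5.7 = 25.31 ft³/s
w_6 = (46.4 − 29.1)/2 = 8.65 ft; q_6 = 2.24 × 2.99 × 8.65 = 57.93 ft³/s
w_7 = (51.7 − 33.1)/2 = 9.3 ft; q_7 = 1.33 × 1.58 × 9.3 = 19.54 ft³/s
w_8 = (51.7 − 46.4)/2 = 2.65 ft; q_8 = 1.77 × 0.83 × 2.65 = 3.893 ft³/s
Q = Σ qᵢ = 212.2 ft³/s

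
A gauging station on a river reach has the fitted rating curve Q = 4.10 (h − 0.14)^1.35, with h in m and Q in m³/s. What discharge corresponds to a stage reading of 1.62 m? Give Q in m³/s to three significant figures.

6.96 m³/s

Q = 4.10 × (1.62 − 0.14)^1.35 = 4.10 × 1.48^1.35 = 6.960 m³/s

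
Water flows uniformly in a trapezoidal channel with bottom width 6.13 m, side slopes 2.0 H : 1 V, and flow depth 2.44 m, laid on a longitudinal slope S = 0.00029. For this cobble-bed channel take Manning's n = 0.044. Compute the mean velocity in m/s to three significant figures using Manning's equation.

A = (b + z·y)·y = (6.13 + 2.0×2.44)×2.44 = 26.86 m²
P = b + 2y√(1+z²) = 6.13 + 2×2.44×√(1+2.0²) = 17.04 m
R = A/P = 26.86/17.04 = 1.576 m
Q = (1/n)·A·R^(2/3)·S^(1/2) = (1/0.044) × 26.86 × 1.576^(2/3) × 0.00029^(1/2) = 14.08 m³/s
V = Q/A = 14.08/26.86 = 0.5242 m/s

0.524 m/s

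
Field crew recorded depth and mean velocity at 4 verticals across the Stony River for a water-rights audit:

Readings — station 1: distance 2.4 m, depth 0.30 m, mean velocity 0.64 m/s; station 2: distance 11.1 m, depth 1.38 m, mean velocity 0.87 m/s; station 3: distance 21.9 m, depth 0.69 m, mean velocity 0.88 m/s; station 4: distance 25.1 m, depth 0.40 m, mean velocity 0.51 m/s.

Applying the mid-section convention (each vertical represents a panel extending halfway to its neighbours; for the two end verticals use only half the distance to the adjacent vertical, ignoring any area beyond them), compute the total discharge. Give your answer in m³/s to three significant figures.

w_1 = (11.1 − 2.4)/2 = 4.35 m; q_1 = 0.64 × 0.30 × 4.35 = 0.8352 m³/s
w_2 = (21.9 − 2.4)/2 = 9.75 m; q_2 = 0.87 × 1.38 × 9.75 = 11.71 m³/s
w_3 = (25.1 − 11.1)/2 = 7 m; q_3 = 0.88 × 0.69 × 7 = 4.250 m³/s
w_4 = (25.1 − 21.9)/2 = 1.6 m; q_4 = 0.51 × 0.40 × 1.6 = 0.3264 m³/s
Q = Σ qᵢ = 17.12 m³/s

17.1 m³/s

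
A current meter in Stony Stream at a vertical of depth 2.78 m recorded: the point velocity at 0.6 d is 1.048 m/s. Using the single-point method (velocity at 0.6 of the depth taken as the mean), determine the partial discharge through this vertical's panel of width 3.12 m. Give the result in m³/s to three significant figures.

v̄ = v₀.₆ = 1.048 m/s
q = v̄ × d × w = 1.048 × 2.78 × 3.12 = 9.090 m³/s

9.09 m³/s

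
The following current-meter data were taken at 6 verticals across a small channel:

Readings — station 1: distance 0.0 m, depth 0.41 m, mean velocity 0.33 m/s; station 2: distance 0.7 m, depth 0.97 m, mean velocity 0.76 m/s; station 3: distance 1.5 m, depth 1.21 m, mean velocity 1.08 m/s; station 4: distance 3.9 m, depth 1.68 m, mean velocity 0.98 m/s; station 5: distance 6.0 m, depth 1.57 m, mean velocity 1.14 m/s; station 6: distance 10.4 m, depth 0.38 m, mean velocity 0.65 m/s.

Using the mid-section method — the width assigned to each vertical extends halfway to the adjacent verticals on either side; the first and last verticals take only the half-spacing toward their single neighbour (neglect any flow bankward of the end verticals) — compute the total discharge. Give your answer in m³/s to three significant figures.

12.8 m³/s

w_1 = (0.7 − 0.0)/2 = 0.35 m; q_1 = 0.33 × 0.41 × 0.35 = 0.04736 m³/s
w_2 = (1.5 − 0.0)/2 = 0.75 m; q_2 = 0.76 × 0.97 × 0.75 = 0.5529 m³/s
w_3 = (3.9 − 0.7)/2 = 1.6 m; q_3 = 1.08 × 1.21 × 1.6 = 2.091 m³/s
w_4 = (6.0 − 1.5)/2 = 2.25 m; q_4 = 0.98 × 1.68 × 2.25 = 3.704 m³/s
w_5 = (10.4 − 3.9)/2 = 3.25 m; q_5 = 1.14 × 1.57 × 3.25 = 5.817 m³/s
w_6 = (10.4 − 6.0)/2 = 2.2 m; q_6 = 0.65 × 0.38 × 2.2 = 0.5434 m³/s
Q = Σ qᵢ = 12.76 m³/s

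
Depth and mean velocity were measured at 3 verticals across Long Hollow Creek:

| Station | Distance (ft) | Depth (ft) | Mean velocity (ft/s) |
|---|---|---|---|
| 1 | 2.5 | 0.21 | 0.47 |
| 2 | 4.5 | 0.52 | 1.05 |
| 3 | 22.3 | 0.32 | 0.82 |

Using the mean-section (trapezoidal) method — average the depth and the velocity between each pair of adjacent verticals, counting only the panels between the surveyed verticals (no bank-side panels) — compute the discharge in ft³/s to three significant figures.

7.54 ft³/s

Panel 1-2: Δb = 2 ft, d̄ = (0.21+0.52)/2 = 0.365, v̄ = (0.47+1.05)/2 = 0.76 → q = 2×0.365×0.76 = 0.5548 ft³/s
Panel 2-3: Δb = 17.8 ft, d̄ = (0.52+0.32)/2 = 0.42, v̄ = (1.05+0.82)/2 = 0.935 → q = 17.8×0.42×0.935 = 6.990 ft³/s
Q = Σ q = 7.545 ft³/s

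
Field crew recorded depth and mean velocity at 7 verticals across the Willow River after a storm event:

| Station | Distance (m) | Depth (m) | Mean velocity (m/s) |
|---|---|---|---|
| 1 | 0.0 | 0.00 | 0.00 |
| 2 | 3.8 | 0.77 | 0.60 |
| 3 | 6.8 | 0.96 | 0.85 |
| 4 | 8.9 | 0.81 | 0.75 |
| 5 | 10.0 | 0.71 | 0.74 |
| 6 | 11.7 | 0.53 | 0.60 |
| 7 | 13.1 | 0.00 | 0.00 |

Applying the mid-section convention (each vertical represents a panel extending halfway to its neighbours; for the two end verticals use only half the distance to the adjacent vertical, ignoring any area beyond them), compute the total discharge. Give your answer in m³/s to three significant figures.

5.85 m³/s

w_2 = (6.8 − 0.0)/2 = 3.4 m; q_2 = 0.60 × 0.77 × 3.4 = 1.571 m³/s
w_3 = (8.9 − 3.8)/2 = 2.55 m; q_3 = 0.85 × 0.96 × 2.55 = 2.081 m³/s
w_4 = (10.0 − 6.8)/2 = 1.6 m; q_4 = 0.75 × 0.81 × 1.6 = 0.9720 m³/s
w_5 = (11.7 − 8.9)/2 = 1.4 m; q_5 = 0.74 × 0.71 × 1.4 = 0.7356 m³/s
w_6 = (13.1 − 10.0)/2 = 1.55 m; q_6 = 0.60 × 0.53 × 1.55 = 0.4929 m³/s
Stations 1, 7 contribute zero (depth or velocity is 0).
Q = Σ qᵢ = 5.852 m³/s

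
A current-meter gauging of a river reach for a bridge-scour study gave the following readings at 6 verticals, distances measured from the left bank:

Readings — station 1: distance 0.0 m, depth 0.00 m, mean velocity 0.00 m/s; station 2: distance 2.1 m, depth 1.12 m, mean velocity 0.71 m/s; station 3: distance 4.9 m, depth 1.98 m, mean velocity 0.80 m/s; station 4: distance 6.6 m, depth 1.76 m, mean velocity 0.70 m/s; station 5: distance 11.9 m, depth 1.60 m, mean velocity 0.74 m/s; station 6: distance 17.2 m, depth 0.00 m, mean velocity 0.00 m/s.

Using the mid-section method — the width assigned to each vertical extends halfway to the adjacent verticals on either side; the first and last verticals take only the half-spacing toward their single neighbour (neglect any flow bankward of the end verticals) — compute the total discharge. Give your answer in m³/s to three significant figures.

16.1 m³/s

w_2 = (4.9 − 0.0)/2 = 2.45 m; q_2 = 0.71 × 1.12 × 2.45 = 1.948 m³/s
w_3 = (6.6 − 2.1)/2 = 2.25 m; q_3 = 0.80 × 1.98 × 2.25 = 3.564 m³/s
w_4 = (11.9 − 4.9)/2 = 3.5 m; q_4 = 0.70 × 1.76 × 3.5 = 4.312 m³/s
w_5 = (17.2 − 6.6)/2 = 5.3 m; q_5 = 0.74 × 1.60 × 5.3 = 6.275 m³/s
Stations 1, 6 contribute zero (depth or velocity is 0).
Q = Σ qᵢ = 16.10 m³/s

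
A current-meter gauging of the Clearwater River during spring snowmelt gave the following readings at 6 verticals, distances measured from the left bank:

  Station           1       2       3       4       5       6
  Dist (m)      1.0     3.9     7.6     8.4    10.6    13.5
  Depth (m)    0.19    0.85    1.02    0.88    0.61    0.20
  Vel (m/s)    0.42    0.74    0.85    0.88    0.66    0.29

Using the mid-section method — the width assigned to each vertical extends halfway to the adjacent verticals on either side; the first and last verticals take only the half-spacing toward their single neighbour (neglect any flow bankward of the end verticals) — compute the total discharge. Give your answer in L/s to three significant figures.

w_1 = (3.9 − 1.0)/2 = 1.45 m; q_1 = 0.42 × 0.19 × 1.45 = 0.1157 m³/s
w_2 = (7.6 − 1.0)/2 = 3.3 m; q_2 = 0.74 × 0.85 × 3.3 = 2.076 m³/s
w_3 = (8.4 − 3.9)/2 = 2.25 m; q_3 = 0.85 × 1.02 × 2.25 = 1.951 m³/s
w_4 = (10.6 − 7.6)/2 = 1.5 m; q_4 = 0.88 × 0.88 × 1.5 = 1.162 m³/s
w_5 = (13.5 − 8.4)/2 = 2.55 m; q_5 = 0.66 × 0.61 × 2.55 = 1.027 m³/s
w_6 = (13.5 − 10.6)/2 = 1.45 m; q_6 = 0.29 × 0.20 × 1.45 = 0.08410 m³/s
Q = Σ qᵢ = 6.414 m³/s
= 6.414 × 1000 = 6414 L/s

6410 L/s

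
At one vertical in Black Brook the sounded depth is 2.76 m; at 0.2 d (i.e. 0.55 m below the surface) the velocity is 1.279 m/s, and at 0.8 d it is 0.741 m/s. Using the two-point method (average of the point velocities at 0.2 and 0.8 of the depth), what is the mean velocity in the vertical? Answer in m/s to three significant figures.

v̄ = (1.279 + 0.741) / 2 = 1.010 m/s

1.01 m/s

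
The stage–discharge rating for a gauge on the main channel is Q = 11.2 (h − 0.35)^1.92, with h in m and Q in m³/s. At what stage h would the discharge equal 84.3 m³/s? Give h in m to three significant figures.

h − h₀ = (Q/C)^(1/b) = (84.3/11.2)^(1/1.92) = 2.861 m
h = 0.35 + 2.861 = 3.211 m

3.21 m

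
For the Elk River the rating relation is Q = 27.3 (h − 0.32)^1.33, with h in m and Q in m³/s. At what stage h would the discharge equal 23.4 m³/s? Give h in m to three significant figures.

1.21 m

h − h₀ = (Q/C)^(1/b) = (23.4/27.3)^(1/1.33) = 0.8906 m
h = 0.32 + 0.8906 = 1.211 m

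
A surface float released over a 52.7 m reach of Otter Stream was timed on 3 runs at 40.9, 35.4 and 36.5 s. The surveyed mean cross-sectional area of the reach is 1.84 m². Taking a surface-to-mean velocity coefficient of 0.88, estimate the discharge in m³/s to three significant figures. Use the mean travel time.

2.27 m³/s

t̄ = (40.9 + 35.4 + 36.5) / 3 = 37.6 s
v_surface = L / t̄ = 52.7 / 37.6 = 1.402 m/s
v_mean = 0.88 × 1.402 = 1.233 m/s
Q = A × v_mean = 1.84 × 1.233 = 2.269 m³/s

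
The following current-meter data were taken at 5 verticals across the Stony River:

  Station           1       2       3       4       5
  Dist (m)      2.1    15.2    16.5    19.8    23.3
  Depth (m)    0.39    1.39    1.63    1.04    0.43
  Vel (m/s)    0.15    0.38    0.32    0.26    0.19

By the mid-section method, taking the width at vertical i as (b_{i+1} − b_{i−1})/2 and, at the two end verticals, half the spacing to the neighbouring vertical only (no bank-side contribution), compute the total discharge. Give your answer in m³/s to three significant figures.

w_1 = (15.2 − 2.1)/2 = 6.55 m; q_1 = 0.15 × 0.39 × 6.55 = 0.3832 m³/s
w_2 = (16.5 − 2.1)/2 = 7.2 m; q_2 = 0.38 × 1.39 × 7.2 = 3.803 m³/s
w_3 = (19.8 − 15.2)/2 = 2.3 m; q_3 = 0.32 × 1.63 × 2.3 = 1.200 m³/s
w_4 = (23.3 − 16.5)/2 = 3.4 m; q_4 = 0.26 × 1.04 × 3.4 = 0.9194 m³/s
w_5 = (23.3 − 19.8)/2 = 1.75 m; q_5 = 0.19 × 0.43 × 1.75 = 0.1430 m³/s
Q = Σ qᵢ = 6.448 m³/s

6.45 m³/s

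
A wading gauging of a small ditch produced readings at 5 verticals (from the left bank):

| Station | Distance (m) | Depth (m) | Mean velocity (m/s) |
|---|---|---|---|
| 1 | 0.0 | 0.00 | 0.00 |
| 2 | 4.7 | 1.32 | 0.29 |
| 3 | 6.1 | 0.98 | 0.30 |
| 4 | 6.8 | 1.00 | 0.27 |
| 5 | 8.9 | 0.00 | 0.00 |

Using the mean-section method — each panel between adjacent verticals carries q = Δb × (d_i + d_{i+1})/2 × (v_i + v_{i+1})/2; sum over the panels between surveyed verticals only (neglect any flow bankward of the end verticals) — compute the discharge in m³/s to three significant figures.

1.26 m³/s

Panel 1-2: Δb = 4.7 m, d̄ = (0.00+1.32)/2 = 0.66, v̄ = (0.00+0.29)/2 = 0.145 → q = 4.7×0.66×0.145 = 0.4498 m³/s
Panel 2-3: Δb = 1.4 m, d̄ = (1.32+0.98)/2 = 1.15, v̄ = (0.29+0.30)/2 = 0.295 → q = 1.4×1.15×0.295 = 0.4750 m³/s
Panel 3-4: Δb = 0.7 m, d̄ = (0.98+1.00)/2 = 0.99, v̄ = (0.30+0.27)/2 = 0.285 → q = 0.7×0.99×0.285 = 0.1975 m³/s
Panel 4-5: Δb = 2.1 m, d̄ = (1.00+0.00)/2 = 0.5, v̄ = (0.27+0.00)/2 = 0.135 → q = 2.1×0.5×0.135 = 0.1418 m³/s
Q = Σ q = 1.264 m³/s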